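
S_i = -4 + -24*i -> [-4, -28, -52, -76, -100]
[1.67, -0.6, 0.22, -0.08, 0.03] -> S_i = 1.67*(-0.36)^i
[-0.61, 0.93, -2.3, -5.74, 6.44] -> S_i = Random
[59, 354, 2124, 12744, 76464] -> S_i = 59*6^i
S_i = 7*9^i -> [7, 63, 567, 5103, 45927]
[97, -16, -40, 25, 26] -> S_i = Random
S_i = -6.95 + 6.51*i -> [-6.95, -0.44, 6.07, 12.58, 19.09]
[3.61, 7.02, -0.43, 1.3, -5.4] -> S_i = Random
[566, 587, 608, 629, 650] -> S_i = 566 + 21*i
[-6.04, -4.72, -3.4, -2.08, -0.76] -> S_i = -6.04 + 1.32*i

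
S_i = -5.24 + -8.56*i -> [-5.24, -13.8, -22.36, -30.92, -39.48]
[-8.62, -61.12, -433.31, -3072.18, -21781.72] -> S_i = -8.62*7.09^i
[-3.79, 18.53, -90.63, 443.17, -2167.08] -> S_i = -3.79*(-4.89)^i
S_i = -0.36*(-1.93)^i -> [-0.36, 0.69, -1.34, 2.59, -4.99]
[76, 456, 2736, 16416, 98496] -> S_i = 76*6^i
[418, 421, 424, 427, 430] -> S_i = 418 + 3*i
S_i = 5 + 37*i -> [5, 42, 79, 116, 153]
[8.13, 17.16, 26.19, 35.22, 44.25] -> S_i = 8.13 + 9.03*i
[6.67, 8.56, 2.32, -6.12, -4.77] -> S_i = Random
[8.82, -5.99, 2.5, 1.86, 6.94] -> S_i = Random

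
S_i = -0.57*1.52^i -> [-0.57, -0.87, -1.32, -2.0, -3.04]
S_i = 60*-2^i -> [60, -120, 240, -480, 960]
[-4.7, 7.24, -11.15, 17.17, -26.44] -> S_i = -4.70*(-1.54)^i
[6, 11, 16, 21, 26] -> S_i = 6 + 5*i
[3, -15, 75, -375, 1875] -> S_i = 3*-5^i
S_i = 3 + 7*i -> [3, 10, 17, 24, 31]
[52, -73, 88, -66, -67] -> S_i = Random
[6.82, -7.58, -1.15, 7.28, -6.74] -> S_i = Random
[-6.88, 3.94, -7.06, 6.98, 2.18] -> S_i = Random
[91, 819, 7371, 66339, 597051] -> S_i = 91*9^i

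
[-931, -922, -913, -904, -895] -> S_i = -931 + 9*i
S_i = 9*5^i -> [9, 45, 225, 1125, 5625]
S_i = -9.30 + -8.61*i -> [-9.3, -17.91, -26.52, -35.13, -43.74]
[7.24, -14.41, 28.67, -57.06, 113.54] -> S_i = 7.24*(-1.99)^i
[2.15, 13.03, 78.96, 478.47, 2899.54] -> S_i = 2.15*6.06^i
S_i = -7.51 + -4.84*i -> [-7.51, -12.35, -17.19, -22.03, -26.87]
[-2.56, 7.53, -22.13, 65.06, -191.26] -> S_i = -2.56*(-2.94)^i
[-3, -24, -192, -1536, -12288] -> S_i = -3*8^i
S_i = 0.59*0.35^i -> [0.59, 0.21, 0.07, 0.03, 0.01]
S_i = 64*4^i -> [64, 256, 1024, 4096, 16384]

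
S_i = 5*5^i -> [5, 25, 125, 625, 3125]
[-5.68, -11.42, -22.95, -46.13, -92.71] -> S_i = -5.68*2.01^i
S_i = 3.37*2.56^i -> [3.37, 8.63, 22.09, 56.54, 144.74]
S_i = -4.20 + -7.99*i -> [-4.2, -12.19, -20.18, -28.17, -36.16]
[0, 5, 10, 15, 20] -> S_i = 0 + 5*i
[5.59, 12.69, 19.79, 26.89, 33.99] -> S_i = 5.59 + 7.10*i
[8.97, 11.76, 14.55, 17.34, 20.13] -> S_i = 8.97 + 2.79*i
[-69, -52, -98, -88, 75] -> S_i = Random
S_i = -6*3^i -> [-6, -18, -54, -162, -486]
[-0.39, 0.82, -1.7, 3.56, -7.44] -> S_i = -0.39*(-2.09)^i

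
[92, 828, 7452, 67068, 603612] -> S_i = 92*9^i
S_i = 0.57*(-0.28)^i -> [0.57, -0.16, 0.04, -0.01, 0.0]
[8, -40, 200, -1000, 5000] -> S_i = 8*-5^i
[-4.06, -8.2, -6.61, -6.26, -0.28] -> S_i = Random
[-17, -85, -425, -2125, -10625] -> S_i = -17*5^i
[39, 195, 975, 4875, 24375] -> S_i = 39*5^i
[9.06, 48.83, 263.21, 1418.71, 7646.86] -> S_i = 9.06*5.39^i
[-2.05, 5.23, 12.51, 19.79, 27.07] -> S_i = -2.05 + 7.28*i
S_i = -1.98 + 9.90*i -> [-1.98, 7.92, 17.82, 27.72, 37.62]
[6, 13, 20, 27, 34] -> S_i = 6 + 7*i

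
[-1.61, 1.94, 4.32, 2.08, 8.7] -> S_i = Random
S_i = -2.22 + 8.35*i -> [-2.22, 6.13, 14.48, 22.83, 31.18]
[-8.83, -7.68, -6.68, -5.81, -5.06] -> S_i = -8.83*0.87^i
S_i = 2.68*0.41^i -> [2.68, 1.1, 0.45, 0.18, 0.08]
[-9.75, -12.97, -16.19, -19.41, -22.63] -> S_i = -9.75 + -3.22*i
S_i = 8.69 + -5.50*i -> [8.69, 3.19, -2.31, -7.81, -13.31]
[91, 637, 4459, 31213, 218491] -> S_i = 91*7^i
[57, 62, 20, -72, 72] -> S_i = Random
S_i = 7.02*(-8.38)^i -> [7.02, -58.83, 492.98, -4131.13, 34618.89]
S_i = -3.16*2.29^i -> [-3.16, -7.24, -16.57, -37.95, -86.9]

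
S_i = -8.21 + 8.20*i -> [-8.21, -0.01, 8.19, 16.39, 24.59]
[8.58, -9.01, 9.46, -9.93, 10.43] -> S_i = 8.58*(-1.05)^i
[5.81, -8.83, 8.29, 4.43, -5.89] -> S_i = Random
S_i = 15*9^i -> [15, 135, 1215, 10935, 98415]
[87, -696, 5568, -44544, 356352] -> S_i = 87*-8^i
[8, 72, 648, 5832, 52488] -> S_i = 8*9^i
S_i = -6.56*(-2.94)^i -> [-6.56, 19.29, -56.7, 166.7, -490.11]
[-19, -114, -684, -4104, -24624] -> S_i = -19*6^i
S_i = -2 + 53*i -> [-2, 51, 104, 157, 210]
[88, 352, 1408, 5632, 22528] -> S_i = 88*4^i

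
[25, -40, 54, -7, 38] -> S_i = Random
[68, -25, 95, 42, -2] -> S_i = Random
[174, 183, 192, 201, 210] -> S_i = 174 + 9*i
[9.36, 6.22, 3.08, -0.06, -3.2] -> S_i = 9.36 + -3.14*i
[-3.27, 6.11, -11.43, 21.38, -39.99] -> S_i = -3.27*(-1.87)^i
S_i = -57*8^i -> [-57, -456, -3648, -29184, -233472]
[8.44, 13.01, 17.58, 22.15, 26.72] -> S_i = 8.44 + 4.57*i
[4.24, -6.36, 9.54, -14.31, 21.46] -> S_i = 4.24*(-1.50)^i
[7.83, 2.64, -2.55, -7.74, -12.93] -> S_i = 7.83 + -5.19*i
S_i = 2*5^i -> [2, 10, 50, 250, 1250]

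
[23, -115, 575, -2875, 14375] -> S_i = 23*-5^i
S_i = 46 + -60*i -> [46, -14, -74, -134, -194]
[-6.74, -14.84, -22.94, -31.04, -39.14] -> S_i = -6.74 + -8.10*i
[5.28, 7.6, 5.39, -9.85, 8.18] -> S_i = Random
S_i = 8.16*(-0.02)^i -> [8.16, -0.16, 0.0, -0.0, 0.0]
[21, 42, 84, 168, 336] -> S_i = 21*2^i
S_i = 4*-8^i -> [4, -32, 256, -2048, 16384]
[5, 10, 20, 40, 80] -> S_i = 5*2^i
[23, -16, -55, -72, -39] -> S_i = Random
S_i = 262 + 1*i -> [262, 263, 264, 265, 266]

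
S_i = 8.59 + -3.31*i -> [8.59, 5.28, 1.97, -1.34, -4.65]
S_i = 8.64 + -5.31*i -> [8.64, 3.33, -1.98, -7.29, -12.6]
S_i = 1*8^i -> [1, 8, 64, 512, 4096]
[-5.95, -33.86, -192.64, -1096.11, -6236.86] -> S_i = -5.95*5.69^i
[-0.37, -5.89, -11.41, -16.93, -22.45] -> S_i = -0.37 + -5.52*i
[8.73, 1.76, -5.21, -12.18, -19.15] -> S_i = 8.73 + -6.97*i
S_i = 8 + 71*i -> [8, 79, 150, 221, 292]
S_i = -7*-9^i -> [-7, 63, -567, 5103, -45927]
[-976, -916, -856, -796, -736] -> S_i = -976 + 60*i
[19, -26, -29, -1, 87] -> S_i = Random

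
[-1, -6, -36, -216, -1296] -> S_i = -1*6^i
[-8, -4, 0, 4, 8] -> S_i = -8 + 4*i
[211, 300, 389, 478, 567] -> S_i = 211 + 89*i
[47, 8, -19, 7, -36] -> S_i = Random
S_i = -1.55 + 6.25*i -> [-1.55, 4.7, 10.95, 17.2, 23.45]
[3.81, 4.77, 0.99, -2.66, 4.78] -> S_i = Random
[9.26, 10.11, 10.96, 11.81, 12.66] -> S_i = 9.26 + 0.85*i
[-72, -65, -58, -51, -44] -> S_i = -72 + 7*i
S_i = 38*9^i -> [38, 342, 3078, 27702, 249318]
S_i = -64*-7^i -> [-64, 448, -3136, 21952, -153664]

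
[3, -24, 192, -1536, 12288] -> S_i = 3*-8^i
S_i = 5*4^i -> [5, 20, 80, 320, 1280]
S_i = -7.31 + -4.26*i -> [-7.31, -11.57, -15.83, -20.09, -24.35]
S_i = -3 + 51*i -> [-3, 48, 99, 150, 201]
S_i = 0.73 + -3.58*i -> [0.73, -2.85, -6.43, -10.01, -13.59]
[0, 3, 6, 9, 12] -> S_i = 0 + 3*i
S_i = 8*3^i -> [8, 24, 72, 216, 648]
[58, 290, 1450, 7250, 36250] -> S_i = 58*5^i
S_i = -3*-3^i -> [-3, 9, -27, 81, -243]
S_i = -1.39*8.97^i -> [-1.39, -12.47, -111.84, -1003.21, -8998.8]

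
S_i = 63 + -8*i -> [63, 55, 47, 39, 31]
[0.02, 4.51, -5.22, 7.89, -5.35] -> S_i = Random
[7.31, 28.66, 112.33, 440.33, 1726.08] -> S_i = 7.31*3.92^i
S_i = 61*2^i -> [61, 122, 244, 488, 976]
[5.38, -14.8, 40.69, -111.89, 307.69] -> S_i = 5.38*(-2.75)^i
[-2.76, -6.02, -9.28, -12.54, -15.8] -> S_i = -2.76 + -3.26*i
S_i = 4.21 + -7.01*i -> [4.21, -2.8, -9.81, -16.82, -23.83]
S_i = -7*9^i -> [-7, -63, -567, -5103, -45927]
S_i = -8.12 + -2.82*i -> [-8.12, -10.94, -13.76, -16.58, -19.4]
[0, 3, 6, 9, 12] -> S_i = 0 + 3*i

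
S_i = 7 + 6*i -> [7, 13, 19, 25, 31]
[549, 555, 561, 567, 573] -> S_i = 549 + 6*i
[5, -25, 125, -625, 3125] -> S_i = 5*-5^i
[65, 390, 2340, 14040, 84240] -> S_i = 65*6^i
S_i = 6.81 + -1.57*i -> [6.81, 5.24, 3.67, 2.1, 0.53]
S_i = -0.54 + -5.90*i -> [-0.54, -6.44, -12.34, -18.24, -24.14]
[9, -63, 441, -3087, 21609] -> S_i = 9*-7^i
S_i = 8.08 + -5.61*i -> [8.08, 2.47, -3.14, -8.75, -14.36]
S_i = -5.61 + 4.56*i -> [-5.61, -1.05, 3.51, 8.07, 12.63]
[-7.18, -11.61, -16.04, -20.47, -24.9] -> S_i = -7.18 + -4.43*i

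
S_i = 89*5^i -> [89, 445, 2225, 11125, 55625]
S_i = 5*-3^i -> [5, -15, 45, -135, 405]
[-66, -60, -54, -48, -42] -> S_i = -66 + 6*i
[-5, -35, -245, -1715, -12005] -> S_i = -5*7^i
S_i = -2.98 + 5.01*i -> [-2.98, 2.03, 7.04, 12.05, 17.06]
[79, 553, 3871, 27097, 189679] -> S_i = 79*7^i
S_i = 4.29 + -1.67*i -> [4.29, 2.62, 0.95, -0.72, -2.39]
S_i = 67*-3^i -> [67, -201, 603, -1809, 5427]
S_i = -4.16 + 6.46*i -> [-4.16, 2.3, 8.76, 15.22, 21.68]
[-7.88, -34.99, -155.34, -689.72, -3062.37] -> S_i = -7.88*4.44^i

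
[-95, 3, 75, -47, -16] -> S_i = Random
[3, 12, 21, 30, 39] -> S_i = 3 + 9*i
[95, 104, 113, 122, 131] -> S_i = 95 + 9*i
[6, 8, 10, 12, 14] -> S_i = 6 + 2*i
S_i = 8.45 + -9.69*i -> [8.45, -1.24, -10.93, -20.62, -30.31]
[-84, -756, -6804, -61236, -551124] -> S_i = -84*9^i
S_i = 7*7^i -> [7, 49, 343, 2401, 16807]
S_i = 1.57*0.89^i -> [1.57, 1.4, 1.24, 1.11, 0.99]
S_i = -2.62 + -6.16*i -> [-2.62, -8.78, -14.94, -21.1, -27.26]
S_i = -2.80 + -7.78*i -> [-2.8, -10.58, -18.36, -26.14, -33.92]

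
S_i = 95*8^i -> [95, 760, 6080, 48640, 389120]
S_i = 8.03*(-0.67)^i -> [8.03, -5.38, 3.6, -2.42, 1.62]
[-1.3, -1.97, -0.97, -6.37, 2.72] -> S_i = Random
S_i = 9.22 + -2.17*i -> [9.22, 7.05, 4.88, 2.71, 0.54]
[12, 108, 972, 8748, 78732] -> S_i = 12*9^i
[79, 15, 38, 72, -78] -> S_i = Random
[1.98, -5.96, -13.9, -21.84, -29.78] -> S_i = 1.98 + -7.94*i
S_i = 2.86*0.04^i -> [2.86, 0.11, 0.0, 0.0, 0.0]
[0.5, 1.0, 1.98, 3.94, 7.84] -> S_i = 0.50*1.99^i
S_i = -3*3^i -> [-3, -9, -27, -81, -243]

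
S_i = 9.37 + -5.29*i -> [9.37, 4.08, -1.21, -6.5, -11.79]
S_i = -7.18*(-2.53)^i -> [-7.18, 18.17, -45.96, 116.27, -294.18]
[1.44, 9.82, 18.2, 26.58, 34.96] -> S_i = 1.44 + 8.38*i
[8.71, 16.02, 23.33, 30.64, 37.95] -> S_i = 8.71 + 7.31*i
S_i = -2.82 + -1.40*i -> [-2.82, -4.22, -5.62, -7.02, -8.42]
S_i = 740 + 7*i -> [740, 747, 754, 761, 768]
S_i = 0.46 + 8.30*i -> [0.46, 8.76, 17.06, 25.36, 33.66]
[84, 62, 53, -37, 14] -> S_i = Random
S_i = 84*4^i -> [84, 336, 1344, 5376, 21504]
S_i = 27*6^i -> [27, 162, 972, 5832, 34992]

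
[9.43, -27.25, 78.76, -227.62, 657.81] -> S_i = 9.43*(-2.89)^i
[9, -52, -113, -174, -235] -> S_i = 9 + -61*i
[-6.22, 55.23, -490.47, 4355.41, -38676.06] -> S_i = -6.22*(-8.88)^i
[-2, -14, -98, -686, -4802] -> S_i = -2*7^i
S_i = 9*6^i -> [9, 54, 324, 1944, 11664]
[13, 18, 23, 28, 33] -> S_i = 13 + 5*i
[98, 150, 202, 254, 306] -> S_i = 98 + 52*i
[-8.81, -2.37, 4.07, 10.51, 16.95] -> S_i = -8.81 + 6.44*i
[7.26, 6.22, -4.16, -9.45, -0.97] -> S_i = Random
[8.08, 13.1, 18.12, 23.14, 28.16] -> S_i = 8.08 + 5.02*i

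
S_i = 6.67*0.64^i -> [6.67, 4.27, 2.73, 1.75, 1.12]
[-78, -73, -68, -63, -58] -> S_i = -78 + 5*i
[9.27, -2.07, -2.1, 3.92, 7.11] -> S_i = Random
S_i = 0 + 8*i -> [0, 8, 16, 24, 32]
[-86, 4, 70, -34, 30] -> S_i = Random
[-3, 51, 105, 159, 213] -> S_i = -3 + 54*i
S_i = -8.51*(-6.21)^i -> [-8.51, 52.85, -328.18, 2038.0, -12655.99]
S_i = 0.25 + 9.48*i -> [0.25, 9.73, 19.21, 28.69, 38.17]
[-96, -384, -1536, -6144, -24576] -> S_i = -96*4^i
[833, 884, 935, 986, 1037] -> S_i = 833 + 51*i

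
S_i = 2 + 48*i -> [2, 50, 98, 146, 194]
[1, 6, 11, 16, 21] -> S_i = 1 + 5*i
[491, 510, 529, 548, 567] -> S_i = 491 + 19*i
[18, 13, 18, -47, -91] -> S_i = Random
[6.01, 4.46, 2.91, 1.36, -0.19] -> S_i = 6.01 + -1.55*i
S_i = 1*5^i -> [1, 5, 25, 125, 625]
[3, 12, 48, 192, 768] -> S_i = 3*4^i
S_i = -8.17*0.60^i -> [-8.17, -4.9, -2.94, -1.76, -1.06]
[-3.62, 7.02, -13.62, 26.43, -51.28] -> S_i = -3.62*(-1.94)^i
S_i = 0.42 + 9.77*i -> [0.42, 10.19, 19.96, 29.73, 39.5]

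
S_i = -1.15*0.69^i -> [-1.15, -0.79, -0.55, -0.38, -0.26]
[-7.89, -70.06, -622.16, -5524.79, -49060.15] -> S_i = -7.89*8.88^i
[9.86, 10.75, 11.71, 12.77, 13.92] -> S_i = 9.86*1.09^i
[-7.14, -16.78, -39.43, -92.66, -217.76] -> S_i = -7.14*2.35^i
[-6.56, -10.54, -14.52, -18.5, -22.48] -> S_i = -6.56 + -3.98*i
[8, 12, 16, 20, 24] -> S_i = 8 + 4*i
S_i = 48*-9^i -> [48, -432, 3888, -34992, 314928]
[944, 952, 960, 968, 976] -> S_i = 944 + 8*i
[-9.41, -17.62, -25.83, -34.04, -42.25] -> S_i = -9.41 + -8.21*i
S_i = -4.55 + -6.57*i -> [-4.55, -11.12, -17.69, -24.26, -30.83]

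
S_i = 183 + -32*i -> [183, 151, 119, 87, 55]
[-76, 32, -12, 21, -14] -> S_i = Random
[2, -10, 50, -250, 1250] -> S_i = 2*-5^i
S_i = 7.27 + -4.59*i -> [7.27, 2.68, -1.91, -6.5, -11.09]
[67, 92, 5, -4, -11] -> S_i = Random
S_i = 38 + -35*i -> [38, 3, -32, -67, -102]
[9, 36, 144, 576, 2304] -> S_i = 9*4^i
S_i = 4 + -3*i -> [4, 1, -2, -5, -8]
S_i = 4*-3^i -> [4, -12, 36, -108, 324]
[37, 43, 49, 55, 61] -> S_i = 37 + 6*i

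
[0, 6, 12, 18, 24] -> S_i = 0 + 6*i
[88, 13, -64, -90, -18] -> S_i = Random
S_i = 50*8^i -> [50, 400, 3200, 25600, 204800]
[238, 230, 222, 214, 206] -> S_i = 238 + -8*i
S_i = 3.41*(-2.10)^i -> [3.41, -7.16, 15.04, -31.58, 66.32]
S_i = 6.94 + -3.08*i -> [6.94, 3.86, 0.78, -2.3, -5.38]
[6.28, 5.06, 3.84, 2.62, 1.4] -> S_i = 6.28 + -1.22*i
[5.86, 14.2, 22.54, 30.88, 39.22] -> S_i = 5.86 + 8.34*i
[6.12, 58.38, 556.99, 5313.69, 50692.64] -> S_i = 6.12*9.54^i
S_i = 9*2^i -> [9, 18, 36, 72, 144]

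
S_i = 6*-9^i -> [6, -54, 486, -4374, 39366]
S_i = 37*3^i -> [37, 111, 333, 999, 2997]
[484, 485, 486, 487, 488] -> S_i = 484 + 1*i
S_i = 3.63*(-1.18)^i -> [3.63, -4.28, 5.05, -5.96, 7.04]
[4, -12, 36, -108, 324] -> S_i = 4*-3^i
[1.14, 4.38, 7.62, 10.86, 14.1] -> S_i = 1.14 + 3.24*i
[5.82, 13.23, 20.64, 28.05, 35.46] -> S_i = 5.82 + 7.41*i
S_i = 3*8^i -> [3, 24, 192, 1536, 12288]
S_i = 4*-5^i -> [4, -20, 100, -500, 2500]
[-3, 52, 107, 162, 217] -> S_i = -3 + 55*i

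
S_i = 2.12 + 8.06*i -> [2.12, 10.18, 18.24, 26.3, 34.36]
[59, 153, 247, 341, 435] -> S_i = 59 + 94*i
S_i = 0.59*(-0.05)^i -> [0.59, -0.03, 0.0, -0.0, 0.0]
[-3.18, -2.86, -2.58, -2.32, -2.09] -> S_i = -3.18*0.90^i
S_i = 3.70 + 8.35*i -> [3.7, 12.05, 20.4, 28.75, 37.1]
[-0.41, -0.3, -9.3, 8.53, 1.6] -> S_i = Random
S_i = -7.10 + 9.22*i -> [-7.1, 2.12, 11.34, 20.56, 29.78]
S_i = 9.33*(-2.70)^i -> [9.33, -25.19, 68.02, -183.64, 495.83]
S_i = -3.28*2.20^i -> [-3.28, -7.22, -15.88, -34.93, -76.84]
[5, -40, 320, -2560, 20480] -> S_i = 5*-8^i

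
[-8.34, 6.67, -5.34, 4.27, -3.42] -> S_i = -8.34*(-0.80)^i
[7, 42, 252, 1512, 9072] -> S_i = 7*6^i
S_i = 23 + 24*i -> [23, 47, 71, 95, 119]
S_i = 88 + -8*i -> [88, 80, 72, 64, 56]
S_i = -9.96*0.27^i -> [-9.96, -2.69, -0.73, -0.2, -0.05]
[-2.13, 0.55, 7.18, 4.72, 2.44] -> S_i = Random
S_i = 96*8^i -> [96, 768, 6144, 49152, 393216]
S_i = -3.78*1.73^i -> [-3.78, -6.54, -11.31, -19.57, -33.86]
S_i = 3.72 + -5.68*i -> [3.72, -1.96, -7.64, -13.32, -19.0]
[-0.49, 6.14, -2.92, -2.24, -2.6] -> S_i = Random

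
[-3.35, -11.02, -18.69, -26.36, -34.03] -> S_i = -3.35 + -7.67*i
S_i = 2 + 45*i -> [2, 47, 92, 137, 182]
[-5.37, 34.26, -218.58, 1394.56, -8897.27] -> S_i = -5.37*(-6.38)^i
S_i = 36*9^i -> [36, 324, 2916, 26244, 236196]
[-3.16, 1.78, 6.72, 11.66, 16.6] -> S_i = -3.16 + 4.94*i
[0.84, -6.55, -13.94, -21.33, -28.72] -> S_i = 0.84 + -7.39*i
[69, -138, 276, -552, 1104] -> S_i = 69*-2^i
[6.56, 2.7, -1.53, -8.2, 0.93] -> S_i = Random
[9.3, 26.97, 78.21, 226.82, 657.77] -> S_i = 9.30*2.90^i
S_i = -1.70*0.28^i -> [-1.7, -0.48, -0.13, -0.04, -0.01]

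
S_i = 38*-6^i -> [38, -228, 1368, -8208, 49248]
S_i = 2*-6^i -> [2, -12, 72, -432, 2592]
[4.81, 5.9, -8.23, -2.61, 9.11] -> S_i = Random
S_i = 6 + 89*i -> [6, 95, 184, 273, 362]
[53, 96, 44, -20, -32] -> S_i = Random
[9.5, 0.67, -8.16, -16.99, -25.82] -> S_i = 9.50 + -8.83*i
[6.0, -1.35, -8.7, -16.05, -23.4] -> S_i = 6.00 + -7.35*i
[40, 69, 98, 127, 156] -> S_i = 40 + 29*i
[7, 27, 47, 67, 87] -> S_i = 7 + 20*i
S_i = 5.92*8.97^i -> [5.92, 53.1, 476.33, 4272.67, 38325.82]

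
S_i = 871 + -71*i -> [871, 800, 729, 658, 587]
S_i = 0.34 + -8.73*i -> [0.34, -8.39, -17.12, -25.85, -34.58]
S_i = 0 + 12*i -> [0, 12, 24, 36, 48]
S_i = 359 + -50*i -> [359, 309, 259, 209, 159]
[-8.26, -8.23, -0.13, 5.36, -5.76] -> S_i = Random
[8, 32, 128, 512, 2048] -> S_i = 8*4^i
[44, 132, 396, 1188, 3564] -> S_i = 44*3^i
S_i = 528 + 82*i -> [528, 610, 692, 774, 856]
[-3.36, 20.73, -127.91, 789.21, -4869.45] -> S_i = -3.36*(-6.17)^i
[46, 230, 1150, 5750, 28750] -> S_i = 46*5^i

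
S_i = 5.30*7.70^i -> [5.3, 40.81, 314.24, 2419.62, 18631.11]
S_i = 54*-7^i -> [54, -378, 2646, -18522, 129654]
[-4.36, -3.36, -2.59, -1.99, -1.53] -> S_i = -4.36*0.77^i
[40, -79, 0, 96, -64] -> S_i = Random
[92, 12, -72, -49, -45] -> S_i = Random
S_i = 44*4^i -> [44, 176, 704, 2816, 11264]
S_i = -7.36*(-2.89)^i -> [-7.36, 21.27, -61.47, 177.65, -513.42]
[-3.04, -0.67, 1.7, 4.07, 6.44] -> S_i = -3.04 + 2.37*i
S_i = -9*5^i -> [-9, -45, -225, -1125, -5625]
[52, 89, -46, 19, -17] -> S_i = Random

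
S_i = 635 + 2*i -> [635, 637, 639, 641, 643]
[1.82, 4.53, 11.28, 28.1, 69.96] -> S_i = 1.82*2.49^i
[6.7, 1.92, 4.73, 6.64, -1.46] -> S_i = Random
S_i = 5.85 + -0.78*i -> [5.85, 5.07, 4.29, 3.51, 2.73]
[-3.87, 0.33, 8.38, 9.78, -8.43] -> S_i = Random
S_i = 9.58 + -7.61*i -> [9.58, 1.97, -5.64, -13.25, -20.86]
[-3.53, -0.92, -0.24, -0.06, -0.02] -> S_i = -3.53*0.26^i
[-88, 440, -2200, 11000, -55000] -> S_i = -88*-5^i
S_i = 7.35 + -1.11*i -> [7.35, 6.24, 5.13, 4.02, 2.91]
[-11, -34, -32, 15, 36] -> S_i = Random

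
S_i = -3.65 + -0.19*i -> [-3.65, -3.84, -4.03, -4.22, -4.41]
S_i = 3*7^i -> [3, 21, 147, 1029, 7203]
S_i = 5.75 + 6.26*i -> [5.75, 12.01, 18.27, 24.53, 30.79]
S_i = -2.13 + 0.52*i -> [-2.13, -1.61, -1.09, -0.57, -0.05]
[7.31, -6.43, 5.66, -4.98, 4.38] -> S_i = 7.31*(-0.88)^i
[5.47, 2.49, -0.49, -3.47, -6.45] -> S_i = 5.47 + -2.98*i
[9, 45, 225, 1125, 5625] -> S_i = 9*5^i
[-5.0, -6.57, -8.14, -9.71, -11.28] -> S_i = -5.00 + -1.57*i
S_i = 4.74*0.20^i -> [4.74, 0.95, 0.19, 0.04, 0.01]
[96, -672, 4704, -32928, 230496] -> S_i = 96*-7^i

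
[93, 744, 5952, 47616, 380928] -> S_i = 93*8^i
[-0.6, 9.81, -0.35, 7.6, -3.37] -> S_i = Random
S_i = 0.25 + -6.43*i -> [0.25, -6.18, -12.61, -19.04, -25.47]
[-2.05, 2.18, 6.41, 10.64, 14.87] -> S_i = -2.05 + 4.23*i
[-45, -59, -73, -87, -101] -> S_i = -45 + -14*i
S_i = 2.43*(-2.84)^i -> [2.43, -6.9, 19.6, -55.66, 158.08]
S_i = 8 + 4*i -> [8, 12, 16, 20, 24]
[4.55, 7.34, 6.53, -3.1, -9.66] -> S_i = Random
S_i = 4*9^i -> [4, 36, 324, 2916, 26244]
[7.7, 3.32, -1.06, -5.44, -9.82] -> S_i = 7.70 + -4.38*i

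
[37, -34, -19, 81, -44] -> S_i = Random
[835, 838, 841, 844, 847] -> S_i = 835 + 3*i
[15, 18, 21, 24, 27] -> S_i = 15 + 3*i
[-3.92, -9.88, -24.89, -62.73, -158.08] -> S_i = -3.92*2.52^i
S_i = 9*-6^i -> [9, -54, 324, -1944, 11664]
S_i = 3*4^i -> [3, 12, 48, 192, 768]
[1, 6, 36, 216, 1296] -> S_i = 1*6^i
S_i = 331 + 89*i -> [331, 420, 509, 598, 687]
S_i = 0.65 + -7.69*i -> [0.65, -7.04, -14.73, -22.42, -30.11]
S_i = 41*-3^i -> [41, -123, 369, -1107, 3321]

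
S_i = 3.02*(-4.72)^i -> [3.02, -14.25, 67.28, -317.57, 1498.91]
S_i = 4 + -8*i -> [4, -4, -12, -20, -28]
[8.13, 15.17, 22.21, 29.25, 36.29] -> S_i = 8.13 + 7.04*i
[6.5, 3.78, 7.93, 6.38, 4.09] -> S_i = Random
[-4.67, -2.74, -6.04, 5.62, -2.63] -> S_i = Random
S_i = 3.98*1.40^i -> [3.98, 5.57, 7.8, 10.92, 15.29]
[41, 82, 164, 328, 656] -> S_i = 41*2^i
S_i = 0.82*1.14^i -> [0.82, 0.93, 1.07, 1.21, 1.38]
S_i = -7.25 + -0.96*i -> [-7.25, -8.21, -9.17, -10.13, -11.09]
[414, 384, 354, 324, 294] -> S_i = 414 + -30*i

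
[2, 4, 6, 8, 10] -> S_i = 2 + 2*i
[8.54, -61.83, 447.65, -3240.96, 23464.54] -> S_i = 8.54*(-7.24)^i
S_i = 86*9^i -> [86, 774, 6966, 62694, 564246]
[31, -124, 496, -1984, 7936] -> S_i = 31*-4^i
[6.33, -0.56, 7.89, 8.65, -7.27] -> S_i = Random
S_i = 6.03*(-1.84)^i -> [6.03, -11.1, 20.42, -37.56, 69.12]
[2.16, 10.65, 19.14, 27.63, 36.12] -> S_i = 2.16 + 8.49*i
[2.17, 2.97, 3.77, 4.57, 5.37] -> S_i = 2.17 + 0.80*i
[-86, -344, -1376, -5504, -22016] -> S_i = -86*4^i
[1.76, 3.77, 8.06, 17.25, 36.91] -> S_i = 1.76*2.14^i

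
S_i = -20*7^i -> [-20, -140, -980, -6860, -48020]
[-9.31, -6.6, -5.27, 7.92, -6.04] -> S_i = Random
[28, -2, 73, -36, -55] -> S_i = Random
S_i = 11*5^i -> [11, 55, 275, 1375, 6875]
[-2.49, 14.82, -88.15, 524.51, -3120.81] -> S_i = -2.49*(-5.95)^i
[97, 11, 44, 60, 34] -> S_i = Random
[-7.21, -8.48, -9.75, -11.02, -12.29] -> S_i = -7.21 + -1.27*i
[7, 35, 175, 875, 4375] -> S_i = 7*5^i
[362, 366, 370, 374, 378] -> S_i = 362 + 4*i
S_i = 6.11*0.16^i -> [6.11, 0.98, 0.16, 0.03, 0.0]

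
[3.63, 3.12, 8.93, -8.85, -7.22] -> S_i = Random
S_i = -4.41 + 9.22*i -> [-4.41, 4.81, 14.03, 23.25, 32.47]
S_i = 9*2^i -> [9, 18, 36, 72, 144]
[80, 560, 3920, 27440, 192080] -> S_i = 80*7^i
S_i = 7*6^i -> [7, 42, 252, 1512, 9072]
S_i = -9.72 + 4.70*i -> [-9.72, -5.02, -0.32, 4.38, 9.08]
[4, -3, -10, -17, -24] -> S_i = 4 + -7*i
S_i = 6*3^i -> [6, 18, 54, 162, 486]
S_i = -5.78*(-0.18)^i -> [-5.78, 1.04, -0.19, 0.03, -0.01]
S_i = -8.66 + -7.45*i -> [-8.66, -16.11, -23.56, -31.01, -38.46]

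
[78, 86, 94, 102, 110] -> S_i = 78 + 8*i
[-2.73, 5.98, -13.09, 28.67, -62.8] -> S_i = -2.73*(-2.19)^i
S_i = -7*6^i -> [-7, -42, -252, -1512, -9072]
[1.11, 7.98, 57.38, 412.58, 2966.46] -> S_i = 1.11*7.19^i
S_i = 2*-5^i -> [2, -10, 50, -250, 1250]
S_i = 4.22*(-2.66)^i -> [4.22, -11.23, 29.86, -79.43, 211.27]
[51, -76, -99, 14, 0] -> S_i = Random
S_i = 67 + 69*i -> [67, 136, 205, 274, 343]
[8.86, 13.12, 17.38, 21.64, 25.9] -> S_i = 8.86 + 4.26*i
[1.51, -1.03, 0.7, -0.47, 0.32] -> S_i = 1.51*(-0.68)^i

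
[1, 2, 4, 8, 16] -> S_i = 1*2^i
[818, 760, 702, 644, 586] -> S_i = 818 + -58*i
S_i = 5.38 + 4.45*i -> [5.38, 9.83, 14.28, 18.73, 23.18]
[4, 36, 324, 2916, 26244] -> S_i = 4*9^i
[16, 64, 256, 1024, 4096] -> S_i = 16*4^i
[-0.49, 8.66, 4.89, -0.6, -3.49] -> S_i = Random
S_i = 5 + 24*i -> [5, 29, 53, 77, 101]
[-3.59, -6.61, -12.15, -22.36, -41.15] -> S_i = -3.59*1.84^i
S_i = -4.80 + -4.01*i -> [-4.8, -8.81, -12.82, -16.83, -20.84]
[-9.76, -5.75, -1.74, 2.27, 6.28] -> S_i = -9.76 + 4.01*i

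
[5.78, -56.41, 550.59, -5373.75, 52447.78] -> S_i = 5.78*(-9.76)^i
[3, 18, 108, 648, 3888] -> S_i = 3*6^i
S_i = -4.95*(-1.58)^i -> [-4.95, 7.82, -12.36, 19.52, -30.85]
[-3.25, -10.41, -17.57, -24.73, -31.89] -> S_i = -3.25 + -7.16*i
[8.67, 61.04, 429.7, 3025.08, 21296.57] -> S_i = 8.67*7.04^i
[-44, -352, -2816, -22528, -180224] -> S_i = -44*8^i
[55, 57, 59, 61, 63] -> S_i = 55 + 2*i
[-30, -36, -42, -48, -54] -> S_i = -30 + -6*i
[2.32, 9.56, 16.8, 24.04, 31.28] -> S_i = 2.32 + 7.24*i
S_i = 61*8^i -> [61, 488, 3904, 31232, 249856]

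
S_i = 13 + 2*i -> [13, 15, 17, 19, 21]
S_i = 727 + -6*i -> [727, 721, 715, 709, 703]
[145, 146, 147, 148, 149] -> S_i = 145 + 1*i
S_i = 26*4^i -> [26, 104, 416, 1664, 6656]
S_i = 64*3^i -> [64, 192, 576, 1728, 5184]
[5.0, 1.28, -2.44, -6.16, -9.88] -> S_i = 5.00 + -3.72*i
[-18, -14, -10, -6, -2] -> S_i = -18 + 4*i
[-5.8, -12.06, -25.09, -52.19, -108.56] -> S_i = -5.80*2.08^i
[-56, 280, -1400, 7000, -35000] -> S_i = -56*-5^i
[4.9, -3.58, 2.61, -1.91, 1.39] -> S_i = 4.90*(-0.73)^i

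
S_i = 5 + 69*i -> [5, 74, 143, 212, 281]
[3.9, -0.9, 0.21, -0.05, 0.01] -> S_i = 3.90*(-0.23)^i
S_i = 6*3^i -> [6, 18, 54, 162, 486]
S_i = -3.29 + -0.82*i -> [-3.29, -4.11, -4.93, -5.75, -6.57]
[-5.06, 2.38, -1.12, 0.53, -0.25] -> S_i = -5.06*(-0.47)^i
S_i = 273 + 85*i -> [273, 358, 443, 528, 613]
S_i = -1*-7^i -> [-1, 7, -49, 343, -2401]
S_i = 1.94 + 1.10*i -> [1.94, 3.04, 4.14, 5.24, 6.34]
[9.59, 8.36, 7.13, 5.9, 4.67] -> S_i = 9.59 + -1.23*i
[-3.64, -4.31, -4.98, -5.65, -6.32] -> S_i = -3.64 + -0.67*i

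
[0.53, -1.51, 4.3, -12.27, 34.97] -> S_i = 0.53*(-2.85)^i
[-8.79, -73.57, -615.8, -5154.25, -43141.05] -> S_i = -8.79*8.37^i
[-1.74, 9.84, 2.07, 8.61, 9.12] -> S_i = Random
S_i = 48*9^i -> [48, 432, 3888, 34992, 314928]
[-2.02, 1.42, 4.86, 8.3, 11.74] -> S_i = -2.02 + 3.44*i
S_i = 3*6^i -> [3, 18, 108, 648, 3888]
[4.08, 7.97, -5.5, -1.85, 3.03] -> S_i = Random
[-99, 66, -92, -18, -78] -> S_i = Random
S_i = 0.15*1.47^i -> [0.15, 0.22, 0.32, 0.48, 0.7]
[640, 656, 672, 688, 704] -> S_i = 640 + 16*i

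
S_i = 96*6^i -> [96, 576, 3456, 20736, 124416]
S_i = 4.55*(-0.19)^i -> [4.55, -0.86, 0.16, -0.03, 0.01]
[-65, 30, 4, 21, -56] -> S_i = Random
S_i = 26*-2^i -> [26, -52, 104, -208, 416]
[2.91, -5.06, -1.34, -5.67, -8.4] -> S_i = Random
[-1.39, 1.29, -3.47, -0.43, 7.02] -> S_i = Random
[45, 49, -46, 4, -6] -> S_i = Random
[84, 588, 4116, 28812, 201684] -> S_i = 84*7^i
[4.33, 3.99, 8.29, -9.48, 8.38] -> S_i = Random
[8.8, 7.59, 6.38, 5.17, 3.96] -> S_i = 8.80 + -1.21*i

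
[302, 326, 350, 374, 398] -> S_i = 302 + 24*i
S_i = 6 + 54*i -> [6, 60, 114, 168, 222]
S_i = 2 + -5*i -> [2, -3, -8, -13, -18]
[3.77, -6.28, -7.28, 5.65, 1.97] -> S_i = Random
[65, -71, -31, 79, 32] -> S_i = Random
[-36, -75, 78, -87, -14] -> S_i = Random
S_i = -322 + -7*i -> [-322, -329, -336, -343, -350]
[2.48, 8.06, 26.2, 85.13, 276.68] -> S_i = 2.48*3.25^i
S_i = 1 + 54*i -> [1, 55, 109, 163, 217]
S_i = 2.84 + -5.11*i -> [2.84, -2.27, -7.38, -12.49, -17.6]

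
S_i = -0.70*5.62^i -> [-0.7, -3.93, -22.11, -124.25, -698.3]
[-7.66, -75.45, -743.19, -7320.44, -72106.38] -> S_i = -7.66*9.85^i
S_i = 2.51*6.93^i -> [2.51, 17.39, 120.54, 835.36, 5789.04]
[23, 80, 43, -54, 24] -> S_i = Random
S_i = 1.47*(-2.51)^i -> [1.47, -3.69, 9.26, -23.25, 58.35]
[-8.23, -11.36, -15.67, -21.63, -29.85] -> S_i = -8.23*1.38^i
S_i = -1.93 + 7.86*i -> [-1.93, 5.93, 13.79, 21.65, 29.51]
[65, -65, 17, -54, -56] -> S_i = Random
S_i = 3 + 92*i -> [3, 95, 187, 279, 371]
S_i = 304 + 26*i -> [304, 330, 356, 382, 408]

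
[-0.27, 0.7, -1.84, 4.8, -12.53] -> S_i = -0.27*(-2.61)^i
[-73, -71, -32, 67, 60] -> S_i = Random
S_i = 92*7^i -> [92, 644, 4508, 31556, 220892]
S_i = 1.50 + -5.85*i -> [1.5, -4.35, -10.2, -16.05, -21.9]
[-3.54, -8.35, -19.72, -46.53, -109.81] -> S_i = -3.54*2.36^i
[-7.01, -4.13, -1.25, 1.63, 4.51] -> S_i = -7.01 + 2.88*i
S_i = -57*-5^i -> [-57, 285, -1425, 7125, -35625]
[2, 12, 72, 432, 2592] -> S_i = 2*6^i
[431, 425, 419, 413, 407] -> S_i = 431 + -6*i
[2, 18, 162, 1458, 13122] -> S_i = 2*9^i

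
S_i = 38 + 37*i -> [38, 75, 112, 149, 186]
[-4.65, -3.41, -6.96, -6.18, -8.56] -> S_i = Random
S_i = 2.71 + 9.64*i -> [2.71, 12.35, 21.99, 31.63, 41.27]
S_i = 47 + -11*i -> [47, 36, 25, 14, 3]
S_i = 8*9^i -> [8, 72, 648, 5832, 52488]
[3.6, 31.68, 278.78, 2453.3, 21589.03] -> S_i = 3.60*8.80^i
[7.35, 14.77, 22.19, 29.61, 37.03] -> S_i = 7.35 + 7.42*i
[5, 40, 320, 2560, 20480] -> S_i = 5*8^i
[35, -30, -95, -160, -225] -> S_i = 35 + -65*i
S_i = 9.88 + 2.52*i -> [9.88, 12.4, 14.92, 17.44, 19.96]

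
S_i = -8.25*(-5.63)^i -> [-8.25, 46.45, -261.5, 1472.24, -8288.72]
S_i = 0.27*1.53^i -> [0.27, 0.41, 0.63, 0.97, 1.48]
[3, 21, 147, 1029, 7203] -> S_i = 3*7^i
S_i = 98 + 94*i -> [98, 192, 286, 380, 474]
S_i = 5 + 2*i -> [5, 7, 9, 11, 13]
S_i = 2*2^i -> [2, 4, 8, 16, 32]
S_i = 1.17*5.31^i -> [1.17, 6.21, 32.99, 175.17, 930.17]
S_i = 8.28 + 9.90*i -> [8.28, 18.18, 28.08, 37.98, 47.88]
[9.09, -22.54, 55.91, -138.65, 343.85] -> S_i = 9.09*(-2.48)^i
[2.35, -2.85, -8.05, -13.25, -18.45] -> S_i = 2.35 + -5.20*i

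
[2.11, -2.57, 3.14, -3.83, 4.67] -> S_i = 2.11*(-1.22)^i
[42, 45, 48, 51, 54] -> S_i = 42 + 3*i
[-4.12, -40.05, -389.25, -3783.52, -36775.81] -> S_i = -4.12*9.72^i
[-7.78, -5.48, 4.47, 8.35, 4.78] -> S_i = Random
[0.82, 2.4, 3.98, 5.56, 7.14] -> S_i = 0.82 + 1.58*i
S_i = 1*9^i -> [1, 9, 81, 729, 6561]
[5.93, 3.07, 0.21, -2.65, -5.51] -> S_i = 5.93 + -2.86*i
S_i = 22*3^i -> [22, 66, 198, 594, 1782]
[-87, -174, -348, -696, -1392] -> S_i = -87*2^i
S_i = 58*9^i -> [58, 522, 4698, 42282, 380538]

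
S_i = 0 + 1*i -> [0, 1, 2, 3, 4]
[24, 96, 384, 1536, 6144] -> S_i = 24*4^i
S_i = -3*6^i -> [-3, -18, -108, -648, -3888]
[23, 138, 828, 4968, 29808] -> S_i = 23*6^i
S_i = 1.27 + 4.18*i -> [1.27, 5.45, 9.63, 13.81, 17.99]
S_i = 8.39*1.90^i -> [8.39, 15.94, 30.29, 57.55, 109.34]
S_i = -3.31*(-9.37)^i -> [-3.31, 31.01, -290.61, 2722.99, -25514.46]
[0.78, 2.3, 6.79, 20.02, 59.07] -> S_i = 0.78*2.95^i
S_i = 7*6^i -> [7, 42, 252, 1512, 9072]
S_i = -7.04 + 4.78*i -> [-7.04, -2.26, 2.52, 7.3, 12.08]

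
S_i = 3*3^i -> [3, 9, 27, 81, 243]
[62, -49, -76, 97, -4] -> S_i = Random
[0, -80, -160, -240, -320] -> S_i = 0 + -80*i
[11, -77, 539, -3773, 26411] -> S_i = 11*-7^i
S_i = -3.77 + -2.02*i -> [-3.77, -5.79, -7.81, -9.83, -11.85]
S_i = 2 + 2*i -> [2, 4, 6, 8, 10]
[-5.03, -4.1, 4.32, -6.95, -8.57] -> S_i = Random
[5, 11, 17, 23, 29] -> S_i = 5 + 6*i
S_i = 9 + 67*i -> [9, 76, 143, 210, 277]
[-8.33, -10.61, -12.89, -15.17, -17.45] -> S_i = -8.33 + -2.28*i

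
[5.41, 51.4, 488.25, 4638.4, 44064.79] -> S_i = 5.41*9.50^i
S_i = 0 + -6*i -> [0, -6, -12, -18, -24]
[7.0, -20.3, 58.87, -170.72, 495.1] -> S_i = 7.00*(-2.90)^i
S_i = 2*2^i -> [2, 4, 8, 16, 32]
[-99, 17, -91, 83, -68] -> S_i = Random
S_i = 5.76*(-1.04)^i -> [5.76, -5.99, 6.23, -6.48, 6.74]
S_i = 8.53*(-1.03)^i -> [8.53, -8.79, 9.05, -9.32, 9.6]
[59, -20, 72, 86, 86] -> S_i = Random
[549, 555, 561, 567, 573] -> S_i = 549 + 6*i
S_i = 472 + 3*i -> [472, 475, 478, 481, 484]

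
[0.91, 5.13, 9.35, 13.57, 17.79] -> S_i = 0.91 + 4.22*i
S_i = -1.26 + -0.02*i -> [-1.26, -1.28, -1.3, -1.32, -1.34]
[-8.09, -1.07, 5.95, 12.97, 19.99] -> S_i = -8.09 + 7.02*i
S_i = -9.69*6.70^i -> [-9.69, -64.92, -434.98, -2914.39, -19526.44]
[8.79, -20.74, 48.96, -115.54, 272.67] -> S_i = 8.79*(-2.36)^i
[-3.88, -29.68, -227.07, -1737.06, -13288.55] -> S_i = -3.88*7.65^i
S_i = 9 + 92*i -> [9, 101, 193, 285, 377]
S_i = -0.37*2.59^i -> [-0.37, -0.96, -2.48, -6.43, -16.65]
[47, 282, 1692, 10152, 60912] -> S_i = 47*6^i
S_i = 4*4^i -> [4, 16, 64, 256, 1024]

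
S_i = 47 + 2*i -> [47, 49, 51, 53, 55]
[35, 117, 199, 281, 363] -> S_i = 35 + 82*i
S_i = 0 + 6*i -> [0, 6, 12, 18, 24]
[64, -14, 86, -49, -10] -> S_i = Random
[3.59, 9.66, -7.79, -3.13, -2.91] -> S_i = Random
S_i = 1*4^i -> [1, 4, 16, 64, 256]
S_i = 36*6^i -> [36, 216, 1296, 7776, 46656]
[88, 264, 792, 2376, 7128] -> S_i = 88*3^i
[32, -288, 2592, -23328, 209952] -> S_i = 32*-9^i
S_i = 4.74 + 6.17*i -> [4.74, 10.91, 17.08, 23.25, 29.42]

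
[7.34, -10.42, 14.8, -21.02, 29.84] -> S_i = 7.34*(-1.42)^i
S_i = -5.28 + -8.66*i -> [-5.28, -13.94, -22.6, -31.26, -39.92]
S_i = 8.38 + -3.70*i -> [8.38, 4.68, 0.98, -2.72, -6.42]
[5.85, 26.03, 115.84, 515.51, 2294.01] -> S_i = 5.85*4.45^i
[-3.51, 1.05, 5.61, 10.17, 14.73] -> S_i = -3.51 + 4.56*i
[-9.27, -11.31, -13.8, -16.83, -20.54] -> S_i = -9.27*1.22^i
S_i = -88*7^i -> [-88, -616, -4312, -30184, -211288]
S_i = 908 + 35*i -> [908, 943, 978, 1013, 1048]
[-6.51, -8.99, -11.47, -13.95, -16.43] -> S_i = -6.51 + -2.48*i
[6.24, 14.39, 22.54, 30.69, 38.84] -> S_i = 6.24 + 8.15*i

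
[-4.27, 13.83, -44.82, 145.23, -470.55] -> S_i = -4.27*(-3.24)^i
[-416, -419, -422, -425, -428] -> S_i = -416 + -3*i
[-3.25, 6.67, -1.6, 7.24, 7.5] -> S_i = Random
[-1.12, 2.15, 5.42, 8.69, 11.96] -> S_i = -1.12 + 3.27*i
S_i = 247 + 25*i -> [247, 272, 297, 322, 347]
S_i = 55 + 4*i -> [55, 59, 63, 67, 71]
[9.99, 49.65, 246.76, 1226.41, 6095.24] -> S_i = 9.99*4.97^i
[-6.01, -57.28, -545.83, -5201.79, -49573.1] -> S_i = -6.01*9.53^i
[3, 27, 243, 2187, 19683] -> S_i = 3*9^i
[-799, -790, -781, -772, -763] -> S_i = -799 + 9*i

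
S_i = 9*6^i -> [9, 54, 324, 1944, 11664]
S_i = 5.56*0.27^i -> [5.56, 1.5, 0.41, 0.11, 0.03]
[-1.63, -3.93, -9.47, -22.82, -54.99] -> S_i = -1.63*2.41^i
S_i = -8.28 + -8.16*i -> [-8.28, -16.44, -24.6, -32.76, -40.92]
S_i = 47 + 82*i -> [47, 129, 211, 293, 375]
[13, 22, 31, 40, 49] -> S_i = 13 + 9*i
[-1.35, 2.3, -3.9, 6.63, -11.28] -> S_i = -1.35*(-1.70)^i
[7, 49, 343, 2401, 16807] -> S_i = 7*7^i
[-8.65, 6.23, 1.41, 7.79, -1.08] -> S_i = Random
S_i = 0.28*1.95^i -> [0.28, 0.55, 1.06, 2.08, 4.05]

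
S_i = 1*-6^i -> [1, -6, 36, -216, 1296]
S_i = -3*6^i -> [-3, -18, -108, -648, -3888]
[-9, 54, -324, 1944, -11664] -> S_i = -9*-6^i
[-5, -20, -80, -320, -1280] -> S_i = -5*4^i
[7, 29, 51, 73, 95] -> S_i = 7 + 22*i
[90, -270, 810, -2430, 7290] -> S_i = 90*-3^i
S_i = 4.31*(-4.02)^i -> [4.31, -17.33, 69.65, -280.0, 1125.59]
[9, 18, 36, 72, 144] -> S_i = 9*2^i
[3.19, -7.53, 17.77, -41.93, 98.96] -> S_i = 3.19*(-2.36)^i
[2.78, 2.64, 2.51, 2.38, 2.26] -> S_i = 2.78*0.95^i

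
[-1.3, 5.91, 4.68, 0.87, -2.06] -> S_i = Random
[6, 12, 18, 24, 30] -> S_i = 6 + 6*i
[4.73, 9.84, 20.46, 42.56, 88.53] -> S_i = 4.73*2.08^i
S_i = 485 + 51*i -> [485, 536, 587, 638, 689]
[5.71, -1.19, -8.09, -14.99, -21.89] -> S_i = 5.71 + -6.90*i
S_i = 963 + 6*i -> [963, 969, 975, 981, 987]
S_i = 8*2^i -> [8, 16, 32, 64, 128]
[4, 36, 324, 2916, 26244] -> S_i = 4*9^i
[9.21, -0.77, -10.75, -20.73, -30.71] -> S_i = 9.21 + -9.98*i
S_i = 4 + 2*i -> [4, 6, 8, 10, 12]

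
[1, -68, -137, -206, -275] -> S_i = 1 + -69*i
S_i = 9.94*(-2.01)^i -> [9.94, -19.98, 40.16, -80.72, 162.24]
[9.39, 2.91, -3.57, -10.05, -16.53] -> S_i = 9.39 + -6.48*i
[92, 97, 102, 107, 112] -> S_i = 92 + 5*i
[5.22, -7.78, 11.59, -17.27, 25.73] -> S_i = 5.22*(-1.49)^i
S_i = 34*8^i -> [34, 272, 2176, 17408, 139264]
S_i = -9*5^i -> [-9, -45, -225, -1125, -5625]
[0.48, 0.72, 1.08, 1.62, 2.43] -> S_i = 0.48*1.50^i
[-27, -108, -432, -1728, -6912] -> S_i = -27*4^i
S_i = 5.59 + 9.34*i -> [5.59, 14.93, 24.27, 33.61, 42.95]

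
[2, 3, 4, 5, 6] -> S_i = 2 + 1*i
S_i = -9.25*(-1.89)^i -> [-9.25, 17.48, -33.04, 62.45, -118.03]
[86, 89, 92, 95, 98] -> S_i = 86 + 3*i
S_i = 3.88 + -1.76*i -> [3.88, 2.12, 0.36, -1.4, -3.16]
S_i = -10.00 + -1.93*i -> [-10.0, -11.93, -13.86, -15.79, -17.72]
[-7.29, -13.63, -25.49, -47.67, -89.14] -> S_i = -7.29*1.87^i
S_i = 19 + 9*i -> [19, 28, 37, 46, 55]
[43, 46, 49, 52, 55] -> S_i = 43 + 3*i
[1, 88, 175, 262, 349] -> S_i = 1 + 87*i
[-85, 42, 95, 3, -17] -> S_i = Random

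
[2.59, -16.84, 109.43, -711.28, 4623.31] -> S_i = 2.59*(-6.50)^i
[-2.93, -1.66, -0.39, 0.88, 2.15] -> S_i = -2.93 + 1.27*i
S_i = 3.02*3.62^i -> [3.02, 10.93, 39.58, 143.26, 518.61]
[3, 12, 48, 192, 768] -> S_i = 3*4^i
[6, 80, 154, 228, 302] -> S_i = 6 + 74*i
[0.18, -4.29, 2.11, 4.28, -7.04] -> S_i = Random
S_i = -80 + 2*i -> [-80, -78, -76, -74, -72]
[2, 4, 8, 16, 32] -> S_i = 2*2^i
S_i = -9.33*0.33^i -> [-9.33, -3.08, -1.02, -0.34, -0.11]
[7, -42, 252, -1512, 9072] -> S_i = 7*-6^i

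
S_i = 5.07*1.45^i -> [5.07, 7.35, 10.66, 15.46, 22.41]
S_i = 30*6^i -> [30, 180, 1080, 6480, 38880]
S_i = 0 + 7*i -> [0, 7, 14, 21, 28]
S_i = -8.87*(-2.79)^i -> [-8.87, 24.75, -69.04, 192.64, -537.45]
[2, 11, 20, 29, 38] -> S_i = 2 + 9*i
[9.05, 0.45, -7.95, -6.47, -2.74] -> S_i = Random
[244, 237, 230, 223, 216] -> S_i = 244 + -7*i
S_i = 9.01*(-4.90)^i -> [9.01, -44.15, 216.33, -1060.02, 5194.09]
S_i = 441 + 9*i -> [441, 450, 459, 468, 477]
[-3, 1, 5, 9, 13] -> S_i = -3 + 4*i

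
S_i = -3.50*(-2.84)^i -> [-3.5, 9.94, -28.23, 80.17, -227.69]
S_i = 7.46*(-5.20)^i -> [7.46, -38.79, 201.72, -1048.94, 5454.47]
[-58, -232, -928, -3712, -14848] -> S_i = -58*4^i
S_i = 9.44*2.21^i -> [9.44, 20.86, 46.11, 101.89, 225.19]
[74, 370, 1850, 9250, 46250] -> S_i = 74*5^i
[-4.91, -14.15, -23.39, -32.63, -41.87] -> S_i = -4.91 + -9.24*i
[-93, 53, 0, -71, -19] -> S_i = Random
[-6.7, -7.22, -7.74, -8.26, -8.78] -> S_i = -6.70 + -0.52*i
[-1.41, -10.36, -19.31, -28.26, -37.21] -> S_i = -1.41 + -8.95*i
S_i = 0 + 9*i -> [0, 9, 18, 27, 36]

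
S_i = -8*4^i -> [-8, -32, -128, -512, -2048]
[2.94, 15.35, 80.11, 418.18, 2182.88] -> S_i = 2.94*5.22^i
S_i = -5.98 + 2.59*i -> [-5.98, -3.39, -0.8, 1.79, 4.38]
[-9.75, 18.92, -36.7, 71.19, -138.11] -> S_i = -9.75*(-1.94)^i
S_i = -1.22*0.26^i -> [-1.22, -0.32, -0.08, -0.02, -0.01]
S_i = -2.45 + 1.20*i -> [-2.45, -1.25, -0.05, 1.15, 2.35]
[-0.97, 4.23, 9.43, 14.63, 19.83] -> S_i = -0.97 + 5.20*i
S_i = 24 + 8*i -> [24, 32, 40, 48, 56]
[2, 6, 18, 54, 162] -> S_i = 2*3^i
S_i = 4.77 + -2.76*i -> [4.77, 2.01, -0.75, -3.51, -6.27]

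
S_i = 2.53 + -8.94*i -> [2.53, -6.41, -15.35, -24.29, -33.23]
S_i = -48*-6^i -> [-48, 288, -1728, 10368, -62208]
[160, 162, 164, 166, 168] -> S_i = 160 + 2*i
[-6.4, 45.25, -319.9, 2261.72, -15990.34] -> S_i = -6.40*(-7.07)^i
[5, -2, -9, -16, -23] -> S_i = 5 + -7*i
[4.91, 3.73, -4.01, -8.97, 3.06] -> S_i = Random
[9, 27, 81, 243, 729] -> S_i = 9*3^i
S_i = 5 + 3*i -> [5, 8, 11, 14, 17]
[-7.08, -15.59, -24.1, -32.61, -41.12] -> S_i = -7.08 + -8.51*i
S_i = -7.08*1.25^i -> [-7.08, -8.85, -11.06, -13.83, -17.29]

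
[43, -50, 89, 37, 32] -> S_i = Random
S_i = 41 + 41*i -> [41, 82, 123, 164, 205]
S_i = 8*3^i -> [8, 24, 72, 216, 648]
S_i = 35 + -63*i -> [35, -28, -91, -154, -217]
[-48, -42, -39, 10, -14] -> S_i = Random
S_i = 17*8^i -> [17, 136, 1088, 8704, 69632]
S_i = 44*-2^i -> [44, -88, 176, -352, 704]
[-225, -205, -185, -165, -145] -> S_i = -225 + 20*i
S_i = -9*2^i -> [-9, -18, -36, -72, -144]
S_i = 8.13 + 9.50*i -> [8.13, 17.63, 27.13, 36.63, 46.13]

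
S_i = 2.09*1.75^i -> [2.09, 3.66, 6.4, 11.2, 19.6]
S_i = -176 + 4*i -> [-176, -172, -168, -164, -160]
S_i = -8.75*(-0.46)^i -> [-8.75, 4.03, -1.85, 0.85, -0.39]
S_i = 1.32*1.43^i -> [1.32, 1.89, 2.7, 3.86, 5.52]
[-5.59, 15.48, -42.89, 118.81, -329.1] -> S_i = -5.59*(-2.77)^i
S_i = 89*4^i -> [89, 356, 1424, 5696, 22784]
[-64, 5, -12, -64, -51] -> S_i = Random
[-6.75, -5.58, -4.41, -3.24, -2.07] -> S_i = -6.75 + 1.17*i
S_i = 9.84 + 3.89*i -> [9.84, 13.73, 17.62, 21.51, 25.4]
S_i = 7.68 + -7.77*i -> [7.68, -0.09, -7.86, -15.63, -23.4]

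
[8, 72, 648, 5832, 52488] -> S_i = 8*9^i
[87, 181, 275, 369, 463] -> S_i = 87 + 94*i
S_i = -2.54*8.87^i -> [-2.54, -22.53, -199.84, -1772.57, -15722.74]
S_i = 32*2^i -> [32, 64, 128, 256, 512]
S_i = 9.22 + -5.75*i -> [9.22, 3.47, -2.28, -8.03, -13.78]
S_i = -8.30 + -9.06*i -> [-8.3, -17.36, -26.42, -35.48, -44.54]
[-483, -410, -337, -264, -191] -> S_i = -483 + 73*i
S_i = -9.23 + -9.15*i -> [-9.23, -18.38, -27.53, -36.68, -45.83]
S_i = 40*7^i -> [40, 280, 1960, 13720, 96040]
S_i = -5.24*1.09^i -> [-5.24, -5.71, -6.23, -6.79, -7.4]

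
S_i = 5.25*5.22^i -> [5.25, 27.4, 143.05, 746.74, 3898.0]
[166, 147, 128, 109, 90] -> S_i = 166 + -19*i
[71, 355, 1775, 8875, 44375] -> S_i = 71*5^i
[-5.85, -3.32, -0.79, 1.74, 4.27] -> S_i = -5.85 + 2.53*i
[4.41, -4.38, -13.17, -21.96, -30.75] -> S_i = 4.41 + -8.79*i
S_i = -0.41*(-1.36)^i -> [-0.41, 0.56, -0.76, 1.03, -1.4]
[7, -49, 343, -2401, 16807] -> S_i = 7*-7^i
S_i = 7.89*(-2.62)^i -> [7.89, -20.67, 54.16, -141.9, 371.78]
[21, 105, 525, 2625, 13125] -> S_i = 21*5^i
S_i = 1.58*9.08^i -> [1.58, 14.35, 130.27, 1182.81, 10739.91]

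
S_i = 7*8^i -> [7, 56, 448, 3584, 28672]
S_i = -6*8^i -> [-6, -48, -384, -3072, -24576]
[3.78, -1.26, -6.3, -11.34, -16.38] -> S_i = 3.78 + -5.04*i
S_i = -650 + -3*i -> [-650, -653, -656, -659, -662]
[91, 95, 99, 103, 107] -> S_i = 91 + 4*i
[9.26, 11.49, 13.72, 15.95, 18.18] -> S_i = 9.26 + 2.23*i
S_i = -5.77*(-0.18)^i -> [-5.77, 1.04, -0.19, 0.03, -0.01]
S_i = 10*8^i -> [10, 80, 640, 5120, 40960]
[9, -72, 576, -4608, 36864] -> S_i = 9*-8^i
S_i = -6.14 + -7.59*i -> [-6.14, -13.73, -21.32, -28.91, -36.5]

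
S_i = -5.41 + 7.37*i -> [-5.41, 1.96, 9.33, 16.7, 24.07]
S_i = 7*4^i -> [7, 28, 112, 448, 1792]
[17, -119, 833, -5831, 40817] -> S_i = 17*-7^i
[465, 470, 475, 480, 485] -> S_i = 465 + 5*i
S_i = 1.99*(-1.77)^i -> [1.99, -3.52, 6.23, -11.04, 19.53]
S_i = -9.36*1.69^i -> [-9.36, -15.82, -26.73, -45.18, -76.35]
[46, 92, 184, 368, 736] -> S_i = 46*2^i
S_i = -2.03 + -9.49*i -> [-2.03, -11.52, -21.01, -30.5, -39.99]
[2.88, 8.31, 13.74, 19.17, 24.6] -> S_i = 2.88 + 5.43*i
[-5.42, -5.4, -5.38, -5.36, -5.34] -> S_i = -5.42 + 0.02*i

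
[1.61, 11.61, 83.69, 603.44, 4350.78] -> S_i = 1.61*7.21^i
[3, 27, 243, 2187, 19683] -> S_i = 3*9^i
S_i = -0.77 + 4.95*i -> [-0.77, 4.18, 9.13, 14.08, 19.03]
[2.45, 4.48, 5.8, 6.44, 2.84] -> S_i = Random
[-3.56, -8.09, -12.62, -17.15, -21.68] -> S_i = -3.56 + -4.53*i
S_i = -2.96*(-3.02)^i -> [-2.96, 8.94, -27.0, 81.53, -246.22]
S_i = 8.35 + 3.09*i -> [8.35, 11.44, 14.53, 17.62, 20.71]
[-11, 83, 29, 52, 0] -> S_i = Random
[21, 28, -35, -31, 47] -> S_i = Random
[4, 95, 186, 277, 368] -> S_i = 4 + 91*i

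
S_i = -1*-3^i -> [-1, 3, -9, 27, -81]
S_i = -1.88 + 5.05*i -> [-1.88, 3.17, 8.22, 13.27, 18.32]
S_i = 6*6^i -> [6, 36, 216, 1296, 7776]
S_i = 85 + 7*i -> [85, 92, 99, 106, 113]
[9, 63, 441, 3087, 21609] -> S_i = 9*7^i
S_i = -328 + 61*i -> [-328, -267, -206, -145, -84]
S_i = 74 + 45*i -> [74, 119, 164, 209, 254]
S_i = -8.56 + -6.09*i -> [-8.56, -14.65, -20.74, -26.83, -32.92]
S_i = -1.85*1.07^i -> [-1.85, -1.98, -2.12, -2.27, -2.42]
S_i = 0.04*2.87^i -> [0.04, 0.11, 0.33, 0.95, 2.71]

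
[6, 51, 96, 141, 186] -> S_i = 6 + 45*i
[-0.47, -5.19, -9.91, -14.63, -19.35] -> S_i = -0.47 + -4.72*i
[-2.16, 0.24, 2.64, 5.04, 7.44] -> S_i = -2.16 + 2.40*i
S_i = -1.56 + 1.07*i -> [-1.56, -0.49, 0.58, 1.65, 2.72]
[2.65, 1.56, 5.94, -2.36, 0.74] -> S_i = Random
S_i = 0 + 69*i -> [0, 69, 138, 207, 276]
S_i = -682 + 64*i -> [-682, -618, -554, -490, -426]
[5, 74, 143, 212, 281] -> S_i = 5 + 69*i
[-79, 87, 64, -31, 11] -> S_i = Random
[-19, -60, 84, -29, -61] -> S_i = Random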